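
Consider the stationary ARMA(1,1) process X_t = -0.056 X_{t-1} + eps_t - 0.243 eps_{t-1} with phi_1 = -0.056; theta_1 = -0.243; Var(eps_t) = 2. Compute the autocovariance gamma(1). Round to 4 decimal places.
\gamma(1) = -0.6080

Multiply the model equation by X_{t-k} and take expectations. With theta_0 = psi_0 = 1 and psi_j the MA(infinity) weights, this gives
  gamma(k) - sum_i phi_i gamma(k-i) = c_k,
  c_k = sigma^2 * sum_{j=k..q} theta_j psi_{j-k}   (c_k = 0 for k > q),
using gamma(-m) = gamma(m).
psi-weights needed (psi_j = theta_j + sum_i phi_i psi_{j-i}):
  psi_1 = theta_1 + phi_1 = -0.243 + (-0.056) = -0.299
Right-hand sides:
  c_0 = sigma^2 (1 + theta_1 psi_1) = 2 * (1 + (-0.243)(-0.299)) = 2 * 1.072657 = 2.145314
  c_1 = sigma^2 theta_1 = 2 * (-0.243) = -0.486
  c_2 = 0
Equations for k = 0 and k = 1 (AR order 1):
  gamma(0) = phi_1 gamma(1) + c_0
  gamma(1) = phi_1 gamma(0) + c_1
Substituting the second into the first: gamma(0) (1 - phi_1^2) = c_0 + phi_1 c_1, so
  gamma(0) = (c_0 + phi_1 c_1) / (1 - phi_1^2) = (2.145314 + (-0.056)(-0.486)) / (1 - (-0.056)^2) = 2.17253 / 0.996864 = 2.179364.
  gamma(1) = phi_1 gamma(0) + c_1 = (-0.056)(2.179364) + (-0.486) = -0.608044.
Therefore gamma(1) = -0.6080 (to 4 decimal places).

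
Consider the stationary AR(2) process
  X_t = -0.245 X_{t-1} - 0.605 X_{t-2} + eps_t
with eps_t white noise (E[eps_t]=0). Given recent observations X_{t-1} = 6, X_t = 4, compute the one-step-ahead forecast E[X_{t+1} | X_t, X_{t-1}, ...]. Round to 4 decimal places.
E[X_{t+1} \mid \mathcal F_t] = -4.6100

For an AR(p) model X_t = c + sum_i phi_i X_{t-i} + eps_t, the
one-step-ahead conditional mean is
  E[X_{t+1} | X_t, ...] = c + sum_i phi_i X_{t+1-i}.
Substitute known values:
  E[X_{t+1} | ...] = (-0.245) * (4) + (-0.605) * (6)
                   = -4.6100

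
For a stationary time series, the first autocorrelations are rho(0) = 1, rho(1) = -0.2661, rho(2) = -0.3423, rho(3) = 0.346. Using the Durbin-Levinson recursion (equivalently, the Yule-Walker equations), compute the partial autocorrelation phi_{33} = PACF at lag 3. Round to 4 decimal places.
\phi_{33} = 0.1289

The PACF at lag k is phi_{kk}, the last component of the solution
to the Yule-Walker system G_k phi = r_k where
  (G_k)_{ij} = rho(|i - j|), (r_k)_i = rho(i), i,j = 1..k.
Equivalently, Durbin-Levinson gives phi_{kk} iteratively:
  phi_{11} = rho(1)
  phi_{kk} = [rho(k) - sum_{j=1..k-1} phi_{k-1,j} rho(k-j)]
            / [1 - sum_{j=1..k-1} phi_{k-1,j} rho(j)],
  phi_{k,j} = phi_{k-1,j} - phi_{kk} phi_{k-1,k-j},  j = 1..k-1.
Step k = 1:
  phi_11 = rho(1) = -0.2661.
Step k = 2:
  phi_22 = [rho(2) - phi_11 rho(1)] / [1 - phi_11 rho(1)] = [-0.3423 - (-0.2661)(-0.2661)] / [1 - (-0.2661)(-0.2661)]
         = -0.41310921 / 0.92919079 = -0.44459.
  Update: phi_21 = phi_11 - phi_22 phi_11 = -0.2661 - (-0.44459)(-0.2661) = -0.384405.
Step k = 3:
  phi_33 = [rho(3) - phi_21 rho(2) - phi_22 rho(1)] / [1 - phi_21 rho(1) - phi_22 rho(2)]
    numerator   = 0.346 - (-0.384405)(-0.3423) - (-0.44459)(-0.2661) = 0.09611253
    denominator = 1 - (-0.384405)(-0.2661) - (-0.44459)(-0.3423) = 0.74552644
  phi_33 = 0.09611253 / 0.74552644 = 0.1289.
Therefore phi_{33} = 0.1289.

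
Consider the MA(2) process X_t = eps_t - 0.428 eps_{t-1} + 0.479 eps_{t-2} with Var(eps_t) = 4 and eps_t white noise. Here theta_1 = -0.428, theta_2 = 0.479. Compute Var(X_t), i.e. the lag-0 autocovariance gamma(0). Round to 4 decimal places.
\gamma(0) = 5.6505

For an MA(q) process X_t = eps_t + sum_i theta_i eps_{t-i} with
Var(eps_t) = sigma^2, the variance is
  gamma(0) = sigma^2 * (1 + sum_i theta_i^2).
  sum_i theta_i^2 = (-0.428)^2 + (0.479)^2 = 0.183184 + 0.229441 = 0.412625.
  gamma(0) = 4 * (1 + 0.412625) = 4 * 1.412625 = 5.6505.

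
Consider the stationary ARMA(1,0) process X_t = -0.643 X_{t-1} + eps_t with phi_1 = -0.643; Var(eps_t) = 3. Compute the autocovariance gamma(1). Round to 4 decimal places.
\gamma(1) = -3.2887

Multiply the model equation by X_{t-k} and take expectations. With theta_0 = psi_0 = 1 and psi_j the MA(infinity) weights, this gives
  gamma(k) - sum_i phi_i gamma(k-i) = c_k,
  c_k = sigma^2 * sum_{j=k..q} theta_j psi_{j-k}   (c_k = 0 for k > q),
using gamma(-m) = gamma(m).
Pure AR (q = 0): c_0 = sigma^2 = 3, c_k = 0 for k >= 1.
Equations for k = 0 and k = 1 (AR order 1):
  gamma(0) = phi_1 gamma(1) + c_0
  gamma(1) = phi_1 gamma(0) + c_1
Substituting the second into the first: gamma(0) (1 - phi_1^2) = c_0 + phi_1 c_1, so
  gamma(0) = c_0 / (1 - phi_1^2) = 3 / (1 - (-0.643)^2) = 3 / 0.586551 = 5.114645.
  gamma(1) = phi_1 gamma(0) = (-0.643)(5.114645) = -3.288717.
Therefore gamma(1) = -3.2887 (to 4 decimal places).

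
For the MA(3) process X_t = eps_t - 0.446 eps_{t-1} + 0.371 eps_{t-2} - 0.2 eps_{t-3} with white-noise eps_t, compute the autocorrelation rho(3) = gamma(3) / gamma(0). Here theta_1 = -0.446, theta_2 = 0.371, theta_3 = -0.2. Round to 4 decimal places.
\rho(3) = -0.1453

For an MA(q) process with theta_0 = 1, the autocovariance is
  gamma(k) = sigma^2 * sum_{i=0..q-k} theta_i * theta_{i+k},
and rho(k) = gamma(k) / gamma(0). Sigma^2 cancels.
  numerator   = (1)*(-0.2) = -0.2.
  denominator = (1)^2 + (-0.446)^2 + (0.371)^2 + (-0.2)^2 = 1.376557.
  rho(3) = -0.2 / 1.376557 = -0.1453.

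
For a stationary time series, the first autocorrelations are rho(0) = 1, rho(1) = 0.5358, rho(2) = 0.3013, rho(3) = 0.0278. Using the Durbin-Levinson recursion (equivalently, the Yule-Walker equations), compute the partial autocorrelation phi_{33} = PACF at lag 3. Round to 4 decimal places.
\phi_{33} = -0.1980

The PACF at lag k is phi_{kk}, the last component of the solution
to the Yule-Walker system G_k phi = r_k where
  (G_k)_{ij} = rho(|i - j|), (r_k)_i = rho(i), i,j = 1..k.
Equivalently, Durbin-Levinson gives phi_{kk} iteratively:
  phi_{11} = rho(1)
  phi_{kk} = [rho(k) - sum_{j=1..k-1} phi_{k-1,j} rho(k-j)]
            / [1 - sum_{j=1..k-1} phi_{k-1,j} rho(j)],
  phi_{k,j} = phi_{k-1,j} - phi_{kk} phi_{k-1,k-j},  j = 1..k-1.
Step k = 1:
  phi_11 = rho(1) = 0.5358.
Step k = 2:
  phi_22 = [rho(2) - phi_11 rho(1)] / [1 - phi_11 rho(1)] = [0.3013 - (0.5358)(0.5358)] / [1 - (0.5358)(0.5358)]
         = 0.01421836 / 0.71291836 = 0.019944.
  Update: phi_21 = phi_11 - phi_22 phi_11 = 0.5358 - (0.019944)(0.5358) = 0.525114.
Step k = 3:
  phi_33 = [rho(3) - phi_21 rho(2) - phi_22 rho(1)] / [1 - phi_21 rho(1) - phi_22 rho(2)]
    numerator   = 0.0278 - (0.525114)(0.3013) - (0.019944)(0.5358) = -0.1411028
    denominator = 1 - (0.525114)(0.5358) - (0.019944)(0.3013) = 0.71263479
  phi_33 = -0.1411028 / 0.71263479 = -0.198.
Therefore phi_{33} = -0.1980.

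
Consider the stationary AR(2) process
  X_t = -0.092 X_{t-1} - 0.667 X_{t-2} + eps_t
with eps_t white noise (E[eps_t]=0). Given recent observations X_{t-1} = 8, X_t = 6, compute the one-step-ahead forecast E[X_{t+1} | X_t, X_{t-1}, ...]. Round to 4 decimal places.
E[X_{t+1} \mid \mathcal F_t] = -5.8880

For an AR(p) model X_t = c + sum_i phi_i X_{t-i} + eps_t, the
one-step-ahead conditional mean is
  E[X_{t+1} | X_t, ...] = c + sum_i phi_i X_{t+1-i}.
Substitute known values:
  E[X_{t+1} | ...] = (-0.092) * (6) + (-0.667) * (8)
                   = -5.8880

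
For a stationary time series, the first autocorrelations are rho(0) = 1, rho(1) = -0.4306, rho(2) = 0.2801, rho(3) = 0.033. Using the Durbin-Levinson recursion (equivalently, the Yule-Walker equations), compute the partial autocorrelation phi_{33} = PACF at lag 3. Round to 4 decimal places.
\phi_{33} = 0.2360

The PACF at lag k is phi_{kk}, the last component of the solution
to the Yule-Walker system G_k phi = r_k where
  (G_k)_{ij} = rho(|i - j|), (r_k)_i = rho(i), i,j = 1..k.
Equivalently, Durbin-Levinson gives phi_{kk} iteratively:
  phi_{11} = rho(1)
  phi_{kk} = [rho(k) - sum_{j=1..k-1} phi_{k-1,j} rho(k-j)]
            / [1 - sum_{j=1..k-1} phi_{k-1,j} rho(j)],
  phi_{k,j} = phi_{k-1,j} - phi_{kk} phi_{k-1,k-j},  j = 1..k-1.
Step k = 1:
  phi_11 = rho(1) = -0.4306.
Step k = 2:
  phi_22 = [rho(2) - phi_11 rho(1)] / [1 - phi_11 rho(1)] = [0.2801 - (-0.4306)(-0.4306)] / [1 - (-0.4306)(-0.4306)]
         = 0.09468364 / 0.81458364 = 0.116236.
  Update: phi_21 = phi_11 - phi_22 phi_11 = -0.4306 - (0.116236)(-0.4306) = -0.380549.
Step k = 3:
  phi_33 = [rho(3) - phi_21 rho(2) - phi_22 rho(1)] / [1 - phi_21 rho(1) - phi_22 rho(2)]
    numerator   = 0.033 - (-0.380549)(0.2801) - (0.116236)(-0.4306) = 0.18964282
    denominator = 1 - (-0.380549)(-0.4306) - (0.116236)(0.2801) = 0.80357803
  phi_33 = 0.18964282 / 0.80357803 = 0.236.
Therefore phi_{33} = 0.2360.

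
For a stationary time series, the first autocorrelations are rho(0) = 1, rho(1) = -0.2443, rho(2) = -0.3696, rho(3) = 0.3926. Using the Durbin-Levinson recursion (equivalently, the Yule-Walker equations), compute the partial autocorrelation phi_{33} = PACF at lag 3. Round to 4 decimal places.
\phi_{33} = 0.2009

The PACF at lag k is phi_{kk}, the last component of the solution
to the Yule-Walker system G_k phi = r_k where
  (G_k)_{ij} = rho(|i - j|), (r_k)_i = rho(i), i,j = 1..k.
Equivalently, Durbin-Levinson gives phi_{kk} iteratively:
  phi_{11} = rho(1)
  phi_{kk} = [rho(k) - sum_{j=1..k-1} phi_{k-1,j} rho(k-j)]
            / [1 - sum_{j=1..k-1} phi_{k-1,j} rho(j)],
  phi_{k,j} = phi_{k-1,j} - phi_{kk} phi_{k-1,k-j},  j = 1..k-1.
Step k = 1:
  phi_11 = rho(1) = -0.2443.
Step k = 2:
  phi_22 = [rho(2) - phi_11 rho(1)] / [1 - phi_11 rho(1)] = [-0.3696 - (-0.2443)(-0.2443)] / [1 - (-0.2443)(-0.2443)]
         = -0.42928249 / 0.94031751 = -0.456529.
  Update: phi_21 = phi_11 - phi_22 phi_11 = -0.2443 - (-0.456529)(-0.2443) = -0.35583.
Step k = 3:
  phi_33 = [rho(3) - phi_21 rho(2) - phi_22 rho(1)] / [1 - phi_21 rho(1) - phi_22 rho(2)]
    numerator   = 0.3926 - (-0.35583)(-0.3696) - (-0.456529)(-0.2443) = 0.14955509
    denominator = 1 - (-0.35583)(-0.2443) - (-0.456529)(-0.3696) = 0.74433748
  phi_33 = 0.14955509 / 0.74433748 = 0.2009.
Therefore phi_{33} = 0.2009.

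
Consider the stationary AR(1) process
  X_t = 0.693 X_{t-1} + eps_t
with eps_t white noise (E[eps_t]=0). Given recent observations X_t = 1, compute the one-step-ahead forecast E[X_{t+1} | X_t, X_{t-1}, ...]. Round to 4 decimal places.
E[X_{t+1} \mid \mathcal F_t] = 0.6930

For an AR(p) model X_t = c + sum_i phi_i X_{t-i} + eps_t, the
one-step-ahead conditional mean is
  E[X_{t+1} | X_t, ...] = c + sum_i phi_i X_{t+1-i}.
Substitute known values:
  E[X_{t+1} | ...] = (0.693) * (1)
                   = 0.6930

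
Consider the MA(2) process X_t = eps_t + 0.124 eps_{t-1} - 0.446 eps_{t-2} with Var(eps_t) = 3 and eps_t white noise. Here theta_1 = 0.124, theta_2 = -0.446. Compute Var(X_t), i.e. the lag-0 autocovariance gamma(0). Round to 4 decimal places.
\gamma(0) = 3.6429

For an MA(q) process X_t = eps_t + sum_i theta_i eps_{t-i} with
Var(eps_t) = sigma^2, the variance is
  gamma(0) = sigma^2 * (1 + sum_i theta_i^2).
  sum_i theta_i^2 = (0.124)^2 + (-0.446)^2 = 0.015376 + 0.198916 = 0.214292.
  gamma(0) = 3 * (1 + 0.214292) = 3 * 1.214292 = 3.642876, which rounds to 3.6429.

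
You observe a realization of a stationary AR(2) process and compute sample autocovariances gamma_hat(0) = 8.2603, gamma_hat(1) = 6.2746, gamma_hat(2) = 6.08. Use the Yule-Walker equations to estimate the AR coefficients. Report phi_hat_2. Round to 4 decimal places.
\hat\phi_{2} = 0.3760

The Yule-Walker equations for an AR(p) process read, in matrix form,
  Gamma_p phi = r_p,   with   (Gamma_p)_{ij} = gamma(|i - j|),
                       (r_p)_i = gamma(i),   i,j = 1..p.
Substitute the sample gammas (Toeplitz matrix and right-hand side of size 2):
  Gamma_p = [[8.2603, 6.2746], [6.2746, 8.2603]]
  r_p     = [6.2746, 6.08]
Written out:
  8.2603 phi_1 + 6.2746 phi_2 = 6.2746
  6.2746 phi_1 + 8.2603 phi_2 = 6.08
Solve by Cramer's rule:
  det = gamma(0)^2 - gamma(1)^2 = (8.2603)^2 - (6.2746)^2 = 68.23255609 - 39.37060516 = 28.86195093
  phi_hat_1 = [gamma(1) gamma(0) - gamma(1) gamma(2)] / det = [(6.2746)(8.2603) - (6.2746)(6.08)] / 28.86195093 = 13.68051038 / 28.86195093 = 0.474
  phi_hat_2 = [gamma(0) gamma(2) - gamma(1)^2] / det = [(8.2603)(6.08) - (6.2746)^2] / 28.86195093 = 10.85201884 / 28.86195093 = 0.376
So phi_hat = [0.4740, 0.3760].
Therefore phi_hat_2 = 0.3760.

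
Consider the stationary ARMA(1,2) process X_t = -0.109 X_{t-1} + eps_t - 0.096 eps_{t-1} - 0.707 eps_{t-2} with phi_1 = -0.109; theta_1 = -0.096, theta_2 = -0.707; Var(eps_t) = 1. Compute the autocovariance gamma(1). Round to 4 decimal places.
\gamma(1) = -0.1164

Multiply the model equation by X_{t-k} and take expectations. With theta_0 = psi_0 = 1 and psi_j the MA(infinity) weights, this gives
  gamma(k) - sum_i phi_i gamma(k-i) = c_k,
  c_k = sigma^2 * sum_{j=k..q} theta_j psi_{j-k}   (c_k = 0 for k > q),
using gamma(-m) = gamma(m).
psi-weights needed (psi_j = theta_j + sum_i phi_i psi_{j-i}):
  psi_1 = theta_1 + phi_1 = -0.096 + (-0.109) = -0.205
  psi_2 = theta_2 + phi_1 psi_1 = -0.707 + (-0.109)(-0.205) = -0.684655
Right-hand sides:
  c_0 = sigma^2 (1 + theta_1 psi_1 + theta_2 psi_2) = 1 * (1 + (-0.096)(-0.205) + (-0.707)(-0.684655)) = 1 * 1.503731 = 1.503731
  c_1 = sigma^2 (theta_1 + theta_2 psi_1) = 1 * (-0.096 + (-0.707)(-0.205)) = 0.048935
  c_2 = sigma^2 theta_2 = 1 * (-0.707) = -0.707
Equations for k = 0 and k = 1 (AR order 1):
  gamma(0) = phi_1 gamma(1) + c_0
  gamma(1) = phi_1 gamma(0) + c_1
Substituting the second into the first: gamma(0) (1 - phi_1^2) = c_0 + phi_1 c_1, so
  gamma(0) = (c_0 + phi_1 c_1) / (1 - phi_1^2) = (1.503731 + (-0.109)(0.048935)) / (1 - (-0.109)^2) = 1.498397 / 0.988119 = 1.516414.
  gamma(1) = phi_1 gamma(0) + c_1 = (-0.109)(1.516414) + (0.048935) = -0.116354.
Therefore gamma(1) = -0.1164 (to 4 decimal places).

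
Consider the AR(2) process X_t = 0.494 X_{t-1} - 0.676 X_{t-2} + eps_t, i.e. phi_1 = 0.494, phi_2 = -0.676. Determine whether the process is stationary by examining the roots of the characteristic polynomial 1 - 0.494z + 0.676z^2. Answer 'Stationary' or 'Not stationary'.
\text{Stationary}

The AR(p) characteristic polynomial is P(z) = 1 - 0.494z + 0.676z^2.
Stationarity requires all roots to lie outside the unit circle, i.e. |z| > 1 for every root.
Set 1 + (-0.494) z + (0.676) z^2 = 0, i.e. a z^2 + b z + c = 0 with a = 0.676, b = -0.494, c = 1.
Discriminant D = b^2 - 4ac = (-0.494)^2 - 4*(0.676)*1 = 0.244036 - (2.704) = -2.459964.
D < 0, so the roots are the complex-conjugate pair z = (-b +/- i sqrt(-D)) / (2a) = 0.3654 +/- 1.1601i.
For a conjugate pair |z|^2 = z * conj(z) = (product of roots) = c/a = 1/(0.676) = 1.47929, so |z| = sqrt(1.47929) = 1.2163 for both roots.
Moduli of all roots: 1.2163, 1.2163.
All moduli strictly greater than 1? Yes.
Verdict: Stationary.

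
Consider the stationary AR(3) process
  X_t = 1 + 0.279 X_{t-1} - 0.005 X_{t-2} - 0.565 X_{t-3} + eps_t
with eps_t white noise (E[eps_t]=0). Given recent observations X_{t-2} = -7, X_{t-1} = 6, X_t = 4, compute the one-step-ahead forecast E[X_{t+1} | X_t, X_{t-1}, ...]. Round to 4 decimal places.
E[X_{t+1} \mid \mathcal F_t] = 6.0410

For an AR(p) model X_t = c + sum_i phi_i X_{t-i} + eps_t, the
one-step-ahead conditional mean is
  E[X_{t+1} | X_t, ...] = c + sum_i phi_i X_{t+1-i}.
Substitute known values:
  E[X_{t+1} | ...] = 1 + (0.279) * (4) + (-0.005) * (6) + (-0.565) * (-7)
                   = 6.0410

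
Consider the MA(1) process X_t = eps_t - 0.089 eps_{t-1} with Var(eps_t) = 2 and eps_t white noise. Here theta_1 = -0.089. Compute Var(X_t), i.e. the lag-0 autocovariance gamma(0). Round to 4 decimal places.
\gamma(0) = 2.0158

For an MA(q) process X_t = eps_t + sum_i theta_i eps_{t-i} with
Var(eps_t) = sigma^2, the variance is
  gamma(0) = sigma^2 * (1 + sum_i theta_i^2).
  sum_i theta_i^2 = (-0.089)^2 = 0.007921.
  gamma(0) = 2 * (1 + 0.007921) = 2 * 1.007921 = 2.015842, which rounds to 2.0158.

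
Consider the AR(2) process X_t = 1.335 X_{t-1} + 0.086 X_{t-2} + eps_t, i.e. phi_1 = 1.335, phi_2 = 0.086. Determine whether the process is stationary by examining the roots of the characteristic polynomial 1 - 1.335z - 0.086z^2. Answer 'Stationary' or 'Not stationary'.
\text{Not stationary}

The AR(p) characteristic polynomial is P(z) = 1 - 1.335z - 0.086z^2.
Stationarity requires all roots to lie outside the unit circle, i.e. |z| > 1 for every root.
Set 1 + (-1.335) z + (-0.086) z^2 = 0, i.e. a z^2 + b z + c = 0 with a = -0.086, b = -1.335, c = 1.
Discriminant D = b^2 - 4ac = (-1.335)^2 - 4*(-0.086)*1 = 1.782225 - (-0.344) = 2.126225.
D >= 0, so the roots are real: z = (-b +/- sqrt(D)) / (2a) = (1.335 +/- 1.458158) / (-0.172).
  z_1 = (1.335 + 1.458158) / (-0.172) = -16.2393,   |z_1| = 16.2393.
  z_2 = (1.335 - 1.458158) / (-0.172) = 0.716,   |z_2| = 0.716.
Moduli of all roots: 16.2393, 0.7160.
All moduli strictly greater than 1? No.
Verdict: Not stationary.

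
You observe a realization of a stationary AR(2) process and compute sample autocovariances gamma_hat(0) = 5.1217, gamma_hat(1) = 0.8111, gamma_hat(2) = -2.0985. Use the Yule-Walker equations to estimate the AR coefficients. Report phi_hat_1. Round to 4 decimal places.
\hat\phi_{1} = 0.2290

The Yule-Walker equations for an AR(p) process read, in matrix form,
  Gamma_p phi = r_p,   with   (Gamma_p)_{ij} = gamma(|i - j|),
                       (r_p)_i = gamma(i),   i,j = 1..p.
Substitute the sample gammas (Toeplitz matrix and right-hand side of size 2):
  Gamma_p = [[5.1217, 0.8111], [0.8111, 5.1217]]
  r_p     = [0.8111, -2.0985]
Written out:
  5.1217 phi_1 + 0.8111 phi_2 = 0.8111
  0.8111 phi_1 + 5.1217 phi_2 = -2.0985
Solve by Cramer's rule:
  det = gamma(0)^2 - gamma(1)^2 = (5.1217)^2 - (0.8111)^2 = 26.23181089 - 0.65788321 = 25.57392768
  phi_hat_1 = [gamma(1) gamma(0) - gamma(1) gamma(2)] / det = [(0.8111)(5.1217) - (0.8111)(-2.0985)] / 25.57392768 = 5.85630422 / 25.57392768 = 0.229
  phi_hat_2 = [gamma(0) gamma(2) - gamma(1)^2] / det = [(5.1217)(-2.0985) - (0.8111)^2] / 25.57392768 = -11.40577066 / 25.57392768 = -0.446
So phi_hat = [0.2290, -0.4460].
Therefore phi_hat_1 = 0.2290.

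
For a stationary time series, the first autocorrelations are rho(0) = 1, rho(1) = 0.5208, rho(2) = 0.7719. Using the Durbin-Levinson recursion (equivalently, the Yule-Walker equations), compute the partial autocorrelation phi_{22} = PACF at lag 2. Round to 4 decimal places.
\phi_{22} = 0.6870

The PACF at lag k is phi_{kk}, the last component of the solution
to the Yule-Walker system G_k phi = r_k where
  (G_k)_{ij} = rho(|i - j|), (r_k)_i = rho(i), i,j = 1..k.
Equivalently, Durbin-Levinson gives phi_{kk} iteratively:
  phi_{11} = rho(1)
  phi_{kk} = [rho(k) - sum_{j=1..k-1} phi_{k-1,j} rho(k-j)]
            / [1 - sum_{j=1..k-1} phi_{k-1,j} rho(j)],
  phi_{k,j} = phi_{k-1,j} - phi_{kk} phi_{k-1,k-j},  j = 1..k-1.
Step k = 1:
  phi_11 = rho(1) = 0.5208.
Step k = 2:
  phi_22 = [rho(2) - phi_11 rho(1)] / [1 - phi_11 rho(1)] = [0.7719 - (0.5208)(0.5208)] / [1 - (0.5208)(0.5208)]
         = 0.50066736 / 0.72876736 = 0.687.
Therefore phi_{22} = 0.6870.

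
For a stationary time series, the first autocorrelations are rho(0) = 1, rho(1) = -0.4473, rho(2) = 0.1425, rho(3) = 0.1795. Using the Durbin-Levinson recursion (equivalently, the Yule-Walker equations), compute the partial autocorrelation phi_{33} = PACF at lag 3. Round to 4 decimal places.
\phi_{33} = 0.2710

The PACF at lag k is phi_{kk}, the last component of the solution
to the Yule-Walker system G_k phi = r_k where
  (G_k)_{ij} = rho(|i - j|), (r_k)_i = rho(i), i,j = 1..k.
Equivalently, Durbin-Levinson gives phi_{kk} iteratively:
  phi_{11} = rho(1)
  phi_{kk} = [rho(k) - sum_{j=1..k-1} phi_{k-1,j} rho(k-j)]
            / [1 - sum_{j=1..k-1} phi_{k-1,j} rho(j)],
  phi_{k,j} = phi_{k-1,j} - phi_{kk} phi_{k-1,k-j},  j = 1..k-1.
Step k = 1:
  phi_11 = rho(1) = -0.4473.
Step k = 2:
  phi_22 = [rho(2) - phi_11 rho(1)] / [1 - phi_11 rho(1)] = [0.1425 - (-0.4473)(-0.4473)] / [1 - (-0.4473)(-0.4473)]
         = -0.05757729 / 0.79992271 = -0.071979.
  Update: phi_21 = phi_11 - phi_22 phi_11 = -0.4473 - (-0.071979)(-0.4473) = -0.479496.
Step k = 3:
  phi_33 = [rho(3) - phi_21 rho(2) - phi_22 rho(1)] / [1 - phi_21 rho(1) - phi_22 rho(2)]
    numerator   = 0.1795 - (-0.479496)(0.1425) - (-0.071979)(-0.4473) = 0.21563217
    denominator = 1 - (-0.479496)(-0.4473) - (-0.071979)(0.1425) = 0.79577838
  phi_33 = 0.21563217 / 0.79577838 = 0.271.
Therefore phi_{33} = 0.2710.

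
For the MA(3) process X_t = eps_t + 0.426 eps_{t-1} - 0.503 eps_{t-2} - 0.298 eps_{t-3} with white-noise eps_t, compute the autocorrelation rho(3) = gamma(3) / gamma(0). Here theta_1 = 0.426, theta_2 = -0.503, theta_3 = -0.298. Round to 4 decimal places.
\rho(3) = -0.1956

For an MA(q) process with theta_0 = 1, the autocovariance is
  gamma(k) = sigma^2 * sum_{i=0..q-k} theta_i * theta_{i+k},
and rho(k) = gamma(k) / gamma(0). Sigma^2 cancels.
  numerator   = (1)*(-0.298) = -0.298.
  denominator = (1)^2 + (0.426)^2 + (-0.503)^2 + (-0.298)^2 = 1.523289.
  rho(3) = -0.298 / 1.523289 = -0.1956.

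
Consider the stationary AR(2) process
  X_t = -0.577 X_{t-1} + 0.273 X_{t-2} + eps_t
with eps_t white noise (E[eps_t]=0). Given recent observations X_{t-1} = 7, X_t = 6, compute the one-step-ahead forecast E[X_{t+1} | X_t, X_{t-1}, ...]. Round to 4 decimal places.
E[X_{t+1} \mid \mathcal F_t] = -1.5510

For an AR(p) model X_t = c + sum_i phi_i X_{t-i} + eps_t, the
one-step-ahead conditional mean is
  E[X_{t+1} | X_t, ...] = c + sum_i phi_i X_{t+1-i}.
Substitute known values:
  E[X_{t+1} | ...] = (-0.577) * (6) + (0.273) * (7)
                   = -1.5510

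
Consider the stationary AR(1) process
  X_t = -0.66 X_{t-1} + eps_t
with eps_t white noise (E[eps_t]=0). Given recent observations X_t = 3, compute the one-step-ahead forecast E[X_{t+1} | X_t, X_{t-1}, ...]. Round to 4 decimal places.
E[X_{t+1} \mid \mathcal F_t] = -1.9800

For an AR(p) model X_t = c + sum_i phi_i X_{t-i} + eps_t, the
one-step-ahead conditional mean is
  E[X_{t+1} | X_t, ...] = c + sum_i phi_i X_{t+1-i}.
Substitute known values:
  E[X_{t+1} | ...] = (-0.66) * (3)
                   = -1.9800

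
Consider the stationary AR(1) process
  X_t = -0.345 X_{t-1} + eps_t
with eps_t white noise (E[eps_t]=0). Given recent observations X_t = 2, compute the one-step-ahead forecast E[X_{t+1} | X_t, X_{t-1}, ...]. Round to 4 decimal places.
E[X_{t+1} \mid \mathcal F_t] = -0.6900

For an AR(p) model X_t = c + sum_i phi_i X_{t-i} + eps_t, the
one-step-ahead conditional mean is
  E[X_{t+1} | X_t, ...] = c + sum_i phi_i X_{t+1-i}.
Substitute known values:
  E[X_{t+1} | ...] = (-0.345) * (2)
                   = -0.6900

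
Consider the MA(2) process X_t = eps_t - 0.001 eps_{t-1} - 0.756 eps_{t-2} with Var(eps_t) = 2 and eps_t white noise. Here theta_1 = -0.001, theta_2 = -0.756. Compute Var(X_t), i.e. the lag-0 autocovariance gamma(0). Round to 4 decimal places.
\gamma(0) = 3.1431

For an MA(q) process X_t = eps_t + sum_i theta_i eps_{t-i} with
Var(eps_t) = sigma^2, the variance is
  gamma(0) = sigma^2 * (1 + sum_i theta_i^2).
  sum_i theta_i^2 = (-0.001)^2 + (-0.756)^2 = 0.000001 + 0.571536 = 0.571537.
  gamma(0) = 2 * (1 + 0.571537) = 2 * 1.571537 = 3.143074, which rounds to 3.1431.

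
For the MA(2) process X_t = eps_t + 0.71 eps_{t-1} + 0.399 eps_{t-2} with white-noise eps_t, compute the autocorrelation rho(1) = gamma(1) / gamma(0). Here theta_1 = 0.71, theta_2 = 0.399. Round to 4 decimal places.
\rho(1) = 0.5972

For an MA(q) process with theta_0 = 1, the autocovariance is
  gamma(k) = sigma^2 * sum_{i=0..q-k} theta_i * theta_{i+k},
and rho(k) = gamma(k) / gamma(0). Sigma^2 cancels.
  numerator   = (1)*(0.71) + (0.71)*(0.399) = 0.99329.
  denominator = (1)^2 + (0.71)^2 + (0.399)^2 = 1.663301.
  rho(1) = 0.99329 / 1.663301 = 0.5972.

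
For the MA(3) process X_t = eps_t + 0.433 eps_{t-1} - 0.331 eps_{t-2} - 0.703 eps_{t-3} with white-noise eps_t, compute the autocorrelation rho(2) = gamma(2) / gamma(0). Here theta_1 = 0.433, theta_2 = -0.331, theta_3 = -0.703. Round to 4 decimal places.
\rho(2) = -0.3547

For an MA(q) process with theta_0 = 1, the autocovariance is
  gamma(k) = sigma^2 * sum_{i=0..q-k} theta_i * theta_{i+k},
and rho(k) = gamma(k) / gamma(0). Sigma^2 cancels.
  numerator   = (1)*(-0.331) + (0.433)*(-0.703) = -0.635399.
  denominator = (1)^2 + (0.433)^2 + (-0.331)^2 + (-0.703)^2 = 1.791259.
  rho(2) = -0.635399 / 1.791259 = -0.3547.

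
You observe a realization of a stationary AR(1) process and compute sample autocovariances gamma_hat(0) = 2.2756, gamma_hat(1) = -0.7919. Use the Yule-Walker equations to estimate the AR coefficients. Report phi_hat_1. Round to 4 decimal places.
\hat\phi_{1} = -0.3480

The Yule-Walker equations for an AR(p) process read, in matrix form,
  Gamma_p phi = r_p,   with   (Gamma_p)_{ij} = gamma(|i - j|),
                       (r_p)_i = gamma(i),   i,j = 1..p.
Substitute the sample gammas (Toeplitz matrix and right-hand side of size 1):
  Gamma_p = [[2.2756]]
  r_p     = [-0.7919]
With p = 1 this is the single equation gamma(0) phi_1 = gamma(1):
  phi_hat_1 = gamma(1) / gamma(0) = -0.7919 / 2.2756 = -0.3480.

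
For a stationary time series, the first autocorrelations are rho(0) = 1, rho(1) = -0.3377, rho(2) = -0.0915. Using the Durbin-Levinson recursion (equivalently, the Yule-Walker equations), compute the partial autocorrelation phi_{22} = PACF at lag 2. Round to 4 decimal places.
\phi_{22} = -0.2320

The PACF at lag k is phi_{kk}, the last component of the solution
to the Yule-Walker system G_k phi = r_k where
  (G_k)_{ij} = rho(|i - j|), (r_k)_i = rho(i), i,j = 1..k.
Equivalently, Durbin-Levinson gives phi_{kk} iteratively:
  phi_{11} = rho(1)
  phi_{kk} = [rho(k) - sum_{j=1..k-1} phi_{k-1,j} rho(k-j)]
            / [1 - sum_{j=1..k-1} phi_{k-1,j} rho(j)],
  phi_{k,j} = phi_{k-1,j} - phi_{kk} phi_{k-1,k-j},  j = 1..k-1.
Step k = 1:
  phi_11 = rho(1) = -0.3377.
Step k = 2:
  phi_22 = [rho(2) - phi_11 rho(1)] / [1 - phi_11 rho(1)] = [-0.0915 - (-0.3377)(-0.3377)] / [1 - (-0.3377)(-0.3377)]
         = -0.20554129 / 0.88595871 = -0.232.
Therefore phi_{22} = -0.2320.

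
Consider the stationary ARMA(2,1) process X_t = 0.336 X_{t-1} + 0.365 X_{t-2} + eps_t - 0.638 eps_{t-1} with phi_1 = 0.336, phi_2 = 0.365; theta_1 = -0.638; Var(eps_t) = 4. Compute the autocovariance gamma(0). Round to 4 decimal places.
\gamma(0) = 4.6908

Multiply the model equation by X_{t-k} and take expectations. With theta_0 = psi_0 = 1 and psi_j the MA(infinity) weights, this gives
  gamma(k) - sum_i phi_i gamma(k-i) = c_k,
  c_k = sigma^2 * sum_{j=k..q} theta_j psi_{j-k}   (c_k = 0 for k > q),
using gamma(-m) = gamma(m).
psi-weights needed (psi_j = theta_j + sum_i phi_i psi_{j-i}):
  psi_1 = theta_1 + phi_1 = -0.638 + (0.336) = -0.302
Right-hand sides:
  c_0 = sigma^2 (1 + theta_1 psi_1) = 4 * (1 + (-0.638)(-0.302)) = 4 * 1.192676 = 4.770704
  c_1 = sigma^2 theta_1 = 4 * (-0.638) = -2.552
  c_2 = 0
Equations for k = 0, 1, 2 (AR order 2, c_2 = 0):
  (E0) gamma(0) = phi_1 gamma(1) + phi_2 gamma(2) + c_0
  (E1) gamma(1) = phi_1 gamma(0) + phi_2 gamma(1) + c_1
  (E2) gamma(2) = phi_1 gamma(1) + phi_2 gamma(0)
From (E1): gamma(1) = A gamma(0) + B with
  A = phi_1 / (1 - phi_2) = 0.336 / 0.635 = 0.529134,   B = c_1 / (1 - phi_2) = -2.552 / 0.635 = -4.018898.
Insert (E2) into (E0): gamma(0) (1 - phi_2^2) = phi_1 (1 + phi_2) gamma(1) + c_0.
  phi_1 (1 + phi_2) = (0.336)(1.365) = 0.45864,   1 - phi_2^2 = 0.866775.
Replace gamma(1) by A gamma(0) + B and collect gamma(0):
  gamma(0) [0.866775 - (0.45864)(0.529134)] = (0.45864)(-4.018898) + 4.770704
  gamma(0) * 0.624093 = 2.927477
  gamma(0) = 2.927477 / 0.624093 = 4.69077.
Therefore gamma(0) = 4.6908 (to 4 decimal places).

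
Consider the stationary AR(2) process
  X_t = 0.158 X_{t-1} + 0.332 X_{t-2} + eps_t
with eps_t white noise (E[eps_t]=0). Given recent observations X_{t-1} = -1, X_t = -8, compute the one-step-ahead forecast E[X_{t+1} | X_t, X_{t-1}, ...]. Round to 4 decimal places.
E[X_{t+1} \mid \mathcal F_t] = -1.5960

For an AR(p) model X_t = c + sum_i phi_i X_{t-i} + eps_t, the
one-step-ahead conditional mean is
  E[X_{t+1} | X_t, ...] = c + sum_i phi_i X_{t+1-i}.
Substitute known values:
  E[X_{t+1} | ...] = (0.158) * (-8) + (0.332) * (-1)
                   = -1.5960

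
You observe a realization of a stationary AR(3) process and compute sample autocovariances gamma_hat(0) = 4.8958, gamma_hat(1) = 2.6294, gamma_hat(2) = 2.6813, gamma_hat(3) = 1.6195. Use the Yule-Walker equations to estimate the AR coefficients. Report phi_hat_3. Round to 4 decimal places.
\hat\phi_{3} = -0.0840

The Yule-Walker equations for an AR(p) process read, in matrix form,
  Gamma_p phi = r_p,   with   (Gamma_p)_{ij} = gamma(|i - j|),
                       (r_p)_i = gamma(i),   i,j = 1..p.
Substitute the sample gammas (Toeplitz matrix and right-hand side of size 3):
  Gamma_p = [[4.8958, 2.6294, 2.6813], [2.6294, 4.8958, 2.6294], [2.6813, 2.6294, 4.8958]]
  r_p     = [2.6294, 2.6813, 1.6195]
Written out (R1..R3):
  (R1) 4.8958 phi_1 + 2.6294 phi_2 + 2.6813 phi_3 = 2.6294
  (R2) 2.6294 phi_1 + 4.8958 phi_2 + 2.6294 phi_3 = 2.6813
  (R3) 2.6813 phi_1 + 2.6294 phi_2 + 4.8958 phi_3 = 1.6195
Gaussian elimination:
  R2 <- R2 - (2.6294/4.8958) R1 = R2 - (0.537073) R1:  3.483621 phi_2 + 1.189347 phi_3 = 1.269121
  R3 <- R3 - (2.6813/4.8958) R1 = R3 - (0.547674) R1:  1.189347 phi_2 + 3.427323 phi_3 = 0.179447
  R3 <- R3 - (1.189347/3.483621) R2 = R3 - (0.341411) R2:  3.021267 phi_3 = -0.253845
Back-substitution:
  phi_hat_3 = -0.253845 / 3.021267 = -0.084019
  phi_hat_2 = (1.269121 - (1.189347)(-0.084019)) / 3.483621 = 0.392996
  phi_hat_1 = (2.6294 - (2.6294)(0.392996) - (2.6813)(-0.084019)) / 4.8958 = 0.37202
So phi_hat = [0.3720, 0.3930, -0.0840].
Therefore phi_hat_3 = -0.0840.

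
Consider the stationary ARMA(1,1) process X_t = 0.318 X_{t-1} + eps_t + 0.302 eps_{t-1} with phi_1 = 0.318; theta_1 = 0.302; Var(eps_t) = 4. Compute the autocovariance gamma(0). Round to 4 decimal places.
\gamma(0) = 5.7106

Multiply the model equation by X_{t-k} and take expectations. With theta_0 = psi_0 = 1 and psi_j the MA(infinity) weights, this gives
  gamma(k) - sum_i phi_i gamma(k-i) = c_k,
  c_k = sigma^2 * sum_{j=k..q} theta_j psi_{j-k}   (c_k = 0 for k > q),
using gamma(-m) = gamma(m).
psi-weights needed (psi_j = theta_j + sum_i phi_i psi_{j-i}):
  psi_1 = theta_1 + phi_1 = 0.302 + (0.318) = 0.62
Right-hand sides:
  c_0 = sigma^2 (1 + theta_1 psi_1) = 4 * (1 + (0.302)(0.62)) = 4 * 1.18724 = 4.74896
  c_1 = sigma^2 theta_1 = 4 * (0.302) = 1.208
  c_2 = 0
Equations for k = 0 and k = 1 (AR order 1):
  gamma(0) = phi_1 gamma(1) + c_0
  gamma(1) = phi_1 gamma(0) + c_1
Substituting the second into the first: gamma(0) (1 - phi_1^2) = c_0 + phi_1 c_1, so
  gamma(0) = (c_0 + phi_1 c_1) / (1 - phi_1^2) = (4.74896 + (0.318)(1.208)) / (1 - (0.318)^2) = 5.133104 / 0.898876 = 5.710581.
Therefore gamma(0) = 5.7106 (to 4 decimal places).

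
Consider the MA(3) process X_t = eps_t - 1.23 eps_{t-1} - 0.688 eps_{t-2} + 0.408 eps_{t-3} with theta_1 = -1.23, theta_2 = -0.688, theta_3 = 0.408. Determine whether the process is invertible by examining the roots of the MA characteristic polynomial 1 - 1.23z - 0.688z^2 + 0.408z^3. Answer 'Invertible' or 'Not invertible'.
\text{Not invertible}

The MA(q) characteristic polynomial is P(z) = 1 - 1.23z - 0.688z^2 + 0.408z^3.
Invertibility requires all roots to lie outside the unit circle, i.e. |z| > 1 for every root.
Degree 3: look for a simple real root z0 first, then factor out (1 - z/z0) and solve the remaining quadratic.
Testing z0 = 2.5: P(2.5) = 1 + (-1.23)(2.5) + (-0.688)(2.5)^2 + (0.408)(2.5)^3
  = 1 + (-3.075) + (-4.3) + (6.375) = 0.  So z_0 = 2.5 is a root, |z_0| = 2.5.
Divide out the factor (1 - 0.4 z) = (1 - z/z0) (since 1/z0 = 0.4):
  P(z) = (1 - 0.4 z)(1 + (-0.83) z + (-1.02) z^2)
  [check: z-coef -0.83 - (0.4) = -1.23; z^2-coef -1.02 - (0.4)(-0.83) = -0.688; z^3-coef -(0.4)(-1.02) = 0.408.]
Remaining roots from the quadratic factor 1 + (-0.83) z + (-1.02) z^2:
  Set 1 + (-0.83) z + (-1.02) z^2 = 0, i.e. a z^2 + b z + c = 0 with a = -1.02, b = -0.83, c = 1.
  Discriminant D = b^2 - 4ac = (-0.83)^2 - 4*(-1.02)*1 = 0.6889 - (-4.08) = 4.7689.
  D >= 0, so the roots are real: z = (-b +/- sqrt(D)) / (2a) = (0.83 +/- 2.183781) / (-2.04).
    z_1 = (0.83 + 2.183781) / (-2.04) = -1.4773,   |z_1| = 1.4773.
    z_2 = (0.83 - 2.183781) / (-2.04) = 0.6636,   |z_2| = 0.6636.
Moduli of all roots: 2.5000, 1.4773, 0.6636.
All moduli strictly greater than 1? No.
Verdict: Not invertible.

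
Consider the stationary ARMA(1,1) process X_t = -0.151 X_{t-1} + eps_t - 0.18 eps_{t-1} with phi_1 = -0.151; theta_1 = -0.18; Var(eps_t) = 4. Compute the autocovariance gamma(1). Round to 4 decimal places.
\gamma(1) = -1.3917

Multiply the model equation by X_{t-k} and take expectations. With theta_0 = psi_0 = 1 and psi_j the MA(infinity) weights, this gives
  gamma(k) - sum_i phi_i gamma(k-i) = c_k,
  c_k = sigma^2 * sum_{j=k..q} theta_j psi_{j-k}   (c_k = 0 for k > q),
using gamma(-m) = gamma(m).
psi-weights needed (psi_j = theta_j + sum_i phi_i psi_{j-i}):
  psi_1 = theta_1 + phi_1 = -0.18 + (-0.151) = -0.331
Right-hand sides:
  c_0 = sigma^2 (1 + theta_1 psi_1) = 4 * (1 + (-0.18)(-0.331)) = 4 * 1.05958 = 4.23832
  c_1 = sigma^2 theta_1 = 4 * (-0.18) = -0.72
  c_2 = 0
Equations for k = 0 and k = 1 (AR order 1):
  gamma(0) = phi_1 gamma(1) + c_0
  gamma(1) = phi_1 gamma(0) + c_1
Substituting the second into the first: gamma(0) (1 - phi_1^2) = c_0 + phi_1 c_1, so
  gamma(0) = (c_0 + phi_1 c_1) / (1 - phi_1^2) = (4.23832 + (-0.151)(-0.72)) / (1 - (-0.151)^2) = 4.34704 / 0.977199 = 4.44847.
  gamma(1) = phi_1 gamma(0) + c_1 = (-0.151)(4.44847) + (-0.72) = -1.391719.
Therefore gamma(1) = -1.3917 (to 4 decimal places).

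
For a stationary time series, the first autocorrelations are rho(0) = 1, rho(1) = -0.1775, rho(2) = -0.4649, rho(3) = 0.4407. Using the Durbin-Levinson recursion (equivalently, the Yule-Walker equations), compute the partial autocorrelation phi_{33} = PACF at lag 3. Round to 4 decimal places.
\phi_{33} = 0.3150

The PACF at lag k is phi_{kk}, the last component of the solution
to the Yule-Walker system G_k phi = r_k where
  (G_k)_{ij} = rho(|i - j|), (r_k)_i = rho(i), i,j = 1..k.
Equivalently, Durbin-Levinson gives phi_{kk} iteratively:
  phi_{11} = rho(1)
  phi_{kk} = [rho(k) - sum_{j=1..k-1} phi_{k-1,j} rho(k-j)]
            / [1 - sum_{j=1..k-1} phi_{k-1,j} rho(j)],
  phi_{k,j} = phi_{k-1,j} - phi_{kk} phi_{k-1,k-j},  j = 1..k-1.
Step k = 1:
  phi_11 = rho(1) = -0.1775.
Step k = 2:
  phi_22 = [rho(2) - phi_11 rho(1)] / [1 - phi_11 rho(1)] = [-0.4649 - (-0.1775)(-0.1775)] / [1 - (-0.1775)(-0.1775)]
         = -0.49640625 / 0.96849375 = -0.512555.
  Update: phi_21 = phi_11 - phi_22 phi_11 = -0.1775 - (-0.512555)(-0.1775) = -0.268479.
Step k = 3:
  phi_33 = [rho(3) - phi_21 rho(2) - phi_22 rho(1)] / [1 - phi_21 rho(1) - phi_22 rho(2)]
    numerator   = 0.4407 - (-0.268479)(-0.4649) - (-0.512555)(-0.1775) = 0.22490584
    denominator = 1 - (-0.268479)(-0.1775) - (-0.512555)(-0.4649) = 0.71405828
  phi_33 = 0.22490584 / 0.71405828 = 0.315.
Therefore phi_{33} = 0.3150.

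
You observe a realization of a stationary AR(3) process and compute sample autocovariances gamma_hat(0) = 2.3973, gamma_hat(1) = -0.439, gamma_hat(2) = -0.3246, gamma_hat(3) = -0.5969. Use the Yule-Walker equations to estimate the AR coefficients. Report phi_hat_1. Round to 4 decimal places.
\hat\phi_{1} = -0.2730

The Yule-Walker equations for an AR(p) process read, in matrix form,
  Gamma_p phi = r_p,   with   (Gamma_p)_{ij} = gamma(|i - j|),
                       (r_p)_i = gamma(i),   i,j = 1..p.
Substitute the sample gammas (Toeplitz matrix and right-hand side of size 3):
  Gamma_p = [[2.3973, -0.439, -0.3246], [-0.439, 2.3973, -0.439], [-0.3246, -0.439, 2.3973]]
  r_p     = [-0.439, -0.3246, -0.5969]
Written out (R1..R3):
  (R1) 2.3973 phi_1 - 0.439 phi_2 - 0.3246 phi_3 = -0.439
  (R2) -0.439 phi_1 + 2.3973 phi_2 - 0.439 phi_3 = -0.3246
  (R3) -0.3246 phi_1 - 0.439 phi_2 + 2.3973 phi_3 = -0.5969
Gaussian elimination:
  R2 <- R2 - (-0.439/2.3973) R1 = R2 - (-0.183123) R1:  2.316909 phi_2 - 0.498442 phi_3 = -0.404991
  R3 <- R3 - (-0.3246/2.3973) R1 = R3 - (-0.135402) R1:  -0.498442 phi_2 + 2.353348 phi_3 = -0.656342
  R3 <- R3 - (-0.498442/2.316909) R2 = R3 - (-0.215132) R2:  2.246118 phi_3 = -0.743468
Back-substitution:
  phi_hat_3 = -0.743468 / 2.246118 = -0.331001
  phi_hat_2 = (-0.404991 - (-0.498442)(-0.331001)) / 2.316909 = -0.246007
  phi_hat_1 = (-0.439 - (-0.439)(-0.246007) - (-0.3246)(-0.331001)) / 2.3973 = -0.27299
So phi_hat = [-0.2730, -0.2460, -0.3310].
Therefore phi_hat_1 = -0.2730.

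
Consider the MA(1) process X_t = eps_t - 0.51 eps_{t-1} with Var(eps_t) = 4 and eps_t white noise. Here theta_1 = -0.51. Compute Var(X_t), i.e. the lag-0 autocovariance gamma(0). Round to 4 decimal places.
\gamma(0) = 5.0404

For an MA(q) process X_t = eps_t + sum_i theta_i eps_{t-i} with
Var(eps_t) = sigma^2, the variance is
  gamma(0) = sigma^2 * (1 + sum_i theta_i^2).
  sum_i theta_i^2 = (-0.51)^2 = 0.2601.
  gamma(0) = 4 * (1 + 0.2601) = 4 * 1.2601 = 5.0404.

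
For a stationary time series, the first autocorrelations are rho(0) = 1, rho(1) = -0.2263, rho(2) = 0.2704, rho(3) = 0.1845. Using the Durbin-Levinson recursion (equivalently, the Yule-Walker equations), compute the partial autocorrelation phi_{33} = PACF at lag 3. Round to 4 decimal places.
\phi_{33} = 0.3160

The PACF at lag k is phi_{kk}, the last component of the solution
to the Yule-Walker system G_k phi = r_k where
  (G_k)_{ij} = rho(|i - j|), (r_k)_i = rho(i), i,j = 1..k.
Equivalently, Durbin-Levinson gives phi_{kk} iteratively:
  phi_{11} = rho(1)
  phi_{kk} = [rho(k) - sum_{j=1..k-1} phi_{k-1,j} rho(k-j)]
            / [1 - sum_{j=1..k-1} phi_{k-1,j} rho(j)],
  phi_{k,j} = phi_{k-1,j} - phi_{kk} phi_{k-1,k-j},  j = 1..k-1.
Step k = 1:
  phi_11 = rho(1) = -0.2263.
Step k = 2:
  phi_22 = [rho(2) - phi_11 rho(1)] / [1 - phi_11 rho(1)] = [0.2704 - (-0.2263)(-0.2263)] / [1 - (-0.2263)(-0.2263)]
         = 0.21918831 / 0.94878831 = 0.231019.
  Update: phi_21 = phi_11 - phi_22 phi_11 = -0.2263 - (0.231019)(-0.2263) = -0.17402.
Step k = 3:
  phi_33 = [rho(3) - phi_21 rho(2) - phi_22 rho(1)] / [1 - phi_21 rho(1) - phi_22 rho(2)]
    numerator   = 0.1845 - (-0.17402)(0.2704) - (0.231019)(-0.2263) = 0.28383475
    denominator = 1 - (-0.17402)(-0.2263) - (0.231019)(0.2704) = 0.8981516
  phi_33 = 0.28383475 / 0.8981516 = 0.316.
Therefore phi_{33} = 0.3160.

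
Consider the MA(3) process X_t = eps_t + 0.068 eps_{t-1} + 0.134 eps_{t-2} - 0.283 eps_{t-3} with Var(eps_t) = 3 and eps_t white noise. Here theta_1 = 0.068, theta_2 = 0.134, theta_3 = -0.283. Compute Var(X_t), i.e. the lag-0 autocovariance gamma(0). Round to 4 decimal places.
\gamma(0) = 3.3080

For an MA(q) process X_t = eps_t + sum_i theta_i eps_{t-i} with
Var(eps_t) = sigma^2, the variance is
  gamma(0) = sigma^2 * (1 + sum_i theta_i^2).
  sum_i theta_i^2 = (0.068)^2 + (0.134)^2 + (-0.283)^2 = 0.004624 + 0.017956 + 0.080089 = 0.102669.
  gamma(0) = 3 * (1 + 0.102669) = 3 * 1.102669 = 3.308007, which rounds to 3.3080.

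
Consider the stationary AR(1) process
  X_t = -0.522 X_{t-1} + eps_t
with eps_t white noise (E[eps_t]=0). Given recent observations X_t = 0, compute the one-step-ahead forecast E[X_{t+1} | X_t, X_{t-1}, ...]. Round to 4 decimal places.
E[X_{t+1} \mid \mathcal F_t] = 0.0000

For an AR(p) model X_t = c + sum_i phi_i X_{t-i} + eps_t, the
one-step-ahead conditional mean is
  E[X_{t+1} | X_t, ...] = c + sum_i phi_i X_{t+1-i}.
Substitute known values:
  E[X_{t+1} | ...] = (-0.522) * (0)
                   = 0.0000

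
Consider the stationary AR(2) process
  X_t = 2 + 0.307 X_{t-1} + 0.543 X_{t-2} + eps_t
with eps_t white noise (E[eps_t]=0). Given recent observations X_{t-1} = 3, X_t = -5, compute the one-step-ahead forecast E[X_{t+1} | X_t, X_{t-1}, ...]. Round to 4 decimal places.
E[X_{t+1} \mid \mathcal F_t] = 2.0940

For an AR(p) model X_t = c + sum_i phi_i X_{t-i} + eps_t, the
one-step-ahead conditional mean is
  E[X_{t+1} | X_t, ...] = c + sum_i phi_i X_{t+1-i}.
Substitute known values:
  E[X_{t+1} | ...] = 2 + (0.307) * (-5) + (0.543) * (3)
                   = 2.0940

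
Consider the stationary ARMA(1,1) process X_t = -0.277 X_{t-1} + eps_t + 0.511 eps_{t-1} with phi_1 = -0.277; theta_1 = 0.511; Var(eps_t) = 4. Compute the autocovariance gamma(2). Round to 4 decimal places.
\gamma(2) = -0.2411

Multiply the model equation by X_{t-k} and take expectations. With theta_0 = psi_0 = 1 and psi_j the MA(infinity) weights, this gives
  gamma(k) - sum_i phi_i gamma(k-i) = c_k,
  c_k = sigma^2 * sum_{j=k..q} theta_j psi_{j-k}   (c_k = 0 for k > q),
using gamma(-m) = gamma(m).
psi-weights needed (psi_j = theta_j + sum_i phi_i psi_{j-i}):
  psi_1 = theta_1 + phi_1 = 0.511 + (-0.277) = 0.234
Right-hand sides:
  c_0 = sigma^2 (1 + theta_1 psi_1) = 4 * (1 + (0.511)(0.234)) = 4 * 1.119574 = 4.478296
  c_1 = sigma^2 theta_1 = 4 * (0.511) = 2.044
  c_2 = 0
Equations for k = 0 and k = 1 (AR order 1):
  gamma(0) = phi_1 gamma(1) + c_0
  gamma(1) = phi_1 gamma(0) + c_1
Substituting the second into the first: gamma(0) (1 - phi_1^2) = c_0 + phi_1 c_1, so
  gamma(0) = (c_0 + phi_1 c_1) / (1 - phi_1^2) = (4.478296 + (-0.277)(2.044)) / (1 - (-0.277)^2) = 3.912108 / 0.923271 = 4.237226.
  gamma(1) = phi_1 gamma(0) + c_1 = (-0.277)(4.237226) + (2.044) = 0.870288.
For k = 2 (> q): gamma(2) = phi_1 gamma(1) = (-0.277)(0.870288) = -0.24107.
Therefore gamma(2) = -0.2411 (to 4 decimal places).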